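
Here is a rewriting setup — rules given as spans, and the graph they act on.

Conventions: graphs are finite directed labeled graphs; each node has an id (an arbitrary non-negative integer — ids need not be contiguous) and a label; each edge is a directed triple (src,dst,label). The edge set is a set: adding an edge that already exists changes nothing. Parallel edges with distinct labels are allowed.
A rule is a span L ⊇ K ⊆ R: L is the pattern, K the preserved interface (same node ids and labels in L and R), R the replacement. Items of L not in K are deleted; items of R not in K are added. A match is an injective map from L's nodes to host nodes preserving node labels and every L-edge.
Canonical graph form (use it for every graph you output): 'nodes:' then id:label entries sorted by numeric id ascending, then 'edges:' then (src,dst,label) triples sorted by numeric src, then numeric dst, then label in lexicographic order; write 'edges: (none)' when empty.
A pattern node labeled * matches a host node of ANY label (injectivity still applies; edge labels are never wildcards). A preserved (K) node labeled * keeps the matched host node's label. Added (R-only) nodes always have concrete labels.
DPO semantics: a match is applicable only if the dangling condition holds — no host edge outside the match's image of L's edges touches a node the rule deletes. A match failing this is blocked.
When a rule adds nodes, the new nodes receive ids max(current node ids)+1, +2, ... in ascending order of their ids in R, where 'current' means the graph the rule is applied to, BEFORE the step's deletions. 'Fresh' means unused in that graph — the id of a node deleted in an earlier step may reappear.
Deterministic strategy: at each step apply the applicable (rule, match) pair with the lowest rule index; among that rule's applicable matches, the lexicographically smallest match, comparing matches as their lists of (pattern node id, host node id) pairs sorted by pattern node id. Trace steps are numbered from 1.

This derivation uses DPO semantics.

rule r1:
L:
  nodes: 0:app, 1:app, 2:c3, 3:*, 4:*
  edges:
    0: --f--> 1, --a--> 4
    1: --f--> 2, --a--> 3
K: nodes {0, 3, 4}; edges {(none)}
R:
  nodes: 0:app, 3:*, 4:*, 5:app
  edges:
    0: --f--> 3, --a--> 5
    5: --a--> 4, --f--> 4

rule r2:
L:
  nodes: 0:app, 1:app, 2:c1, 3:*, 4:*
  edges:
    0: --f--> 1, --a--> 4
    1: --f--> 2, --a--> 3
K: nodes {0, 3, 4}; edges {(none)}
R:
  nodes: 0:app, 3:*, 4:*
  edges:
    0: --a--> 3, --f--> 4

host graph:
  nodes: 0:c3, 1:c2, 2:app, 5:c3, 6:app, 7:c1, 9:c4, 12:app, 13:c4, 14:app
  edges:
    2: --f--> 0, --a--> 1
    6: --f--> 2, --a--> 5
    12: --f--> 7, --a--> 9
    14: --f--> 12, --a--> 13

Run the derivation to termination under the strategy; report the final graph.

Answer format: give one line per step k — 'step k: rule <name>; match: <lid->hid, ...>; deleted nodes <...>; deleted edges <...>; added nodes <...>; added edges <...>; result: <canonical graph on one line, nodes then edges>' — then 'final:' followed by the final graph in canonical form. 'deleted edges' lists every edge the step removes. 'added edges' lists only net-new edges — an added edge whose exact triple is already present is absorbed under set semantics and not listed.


step 1: rule r1; match: 0->6, 1->2, 2->0, 3->1, 4->5; deleted nodes 0, 2; deleted edges (2,0,f); (2,1,a); (6,2,f); (6,5,a); added nodes 15; added edges (6,1,f); (6,15,a); (15,5,a); (15,5,f); result: nodes: 1:c2, 5:c3, 6:app, 7:c1, 9:c4, 12:app, 13:c4, 14:app, 15:app edges: (6,1,f); (6,15,a); (12,7,f); (12,9,a); (14,12,f); (14,13,a); (15,5,a); (15,5,f)
step 2: rule r2; match: 0->14, 1->12, 2->7, 3->9, 4->13; deleted nodes 7, 12; deleted edges (12,7,f); (12,9,a); (14,12,f); (14,13,a); added nodes (none); added edges (14,9,a); (14,13,f); result: nodes: 1:c2, 5:c3, 6:app, 9:c4, 13:c4, 14:app, 15:app edges: (6,1,f); (6,15,a); (14,9,a); (14,13,f); (15,5,a); (15,5,f)
final:
nodes: 1:c2, 5:c3, 6:app, 9:c4, 13:c4, 14:app, 15:app
edges: (6,1,f); (6,15,a); (14,9,a); (14,13,f); (15,5,a); (15,5,f)


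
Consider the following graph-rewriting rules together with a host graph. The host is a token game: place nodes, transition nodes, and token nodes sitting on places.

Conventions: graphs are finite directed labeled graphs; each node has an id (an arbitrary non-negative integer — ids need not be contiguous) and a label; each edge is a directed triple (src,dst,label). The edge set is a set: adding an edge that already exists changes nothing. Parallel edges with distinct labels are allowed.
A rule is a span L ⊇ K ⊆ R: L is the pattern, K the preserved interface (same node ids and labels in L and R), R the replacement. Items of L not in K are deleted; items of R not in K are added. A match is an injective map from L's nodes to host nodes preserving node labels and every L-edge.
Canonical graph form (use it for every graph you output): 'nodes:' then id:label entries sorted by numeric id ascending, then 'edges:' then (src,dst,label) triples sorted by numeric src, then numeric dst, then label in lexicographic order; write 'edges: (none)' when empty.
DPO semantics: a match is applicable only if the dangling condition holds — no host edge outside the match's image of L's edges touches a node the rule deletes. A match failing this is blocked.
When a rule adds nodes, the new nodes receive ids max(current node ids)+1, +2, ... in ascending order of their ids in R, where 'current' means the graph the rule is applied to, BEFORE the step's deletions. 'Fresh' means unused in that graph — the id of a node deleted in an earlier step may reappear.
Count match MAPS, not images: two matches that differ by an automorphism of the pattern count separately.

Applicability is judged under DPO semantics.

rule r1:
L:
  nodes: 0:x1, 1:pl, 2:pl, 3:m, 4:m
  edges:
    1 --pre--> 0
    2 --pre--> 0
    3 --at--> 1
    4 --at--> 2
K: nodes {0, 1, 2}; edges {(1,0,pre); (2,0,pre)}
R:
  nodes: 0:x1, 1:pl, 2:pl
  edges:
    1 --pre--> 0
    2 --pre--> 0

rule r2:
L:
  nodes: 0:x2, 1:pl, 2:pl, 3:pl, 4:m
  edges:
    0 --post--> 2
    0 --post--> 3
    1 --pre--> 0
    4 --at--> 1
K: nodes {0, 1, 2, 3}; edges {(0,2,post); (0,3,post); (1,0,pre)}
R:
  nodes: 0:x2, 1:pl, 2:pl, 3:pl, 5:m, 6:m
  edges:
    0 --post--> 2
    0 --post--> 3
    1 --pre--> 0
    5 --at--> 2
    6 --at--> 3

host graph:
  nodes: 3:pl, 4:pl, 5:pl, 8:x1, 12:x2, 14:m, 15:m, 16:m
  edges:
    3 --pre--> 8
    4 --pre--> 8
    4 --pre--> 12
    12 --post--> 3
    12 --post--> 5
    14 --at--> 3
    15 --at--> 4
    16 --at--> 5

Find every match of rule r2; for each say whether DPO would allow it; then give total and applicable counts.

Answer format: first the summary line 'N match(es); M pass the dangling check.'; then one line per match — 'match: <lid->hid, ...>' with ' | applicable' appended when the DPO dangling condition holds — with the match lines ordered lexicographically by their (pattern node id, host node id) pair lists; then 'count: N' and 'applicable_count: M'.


2 match(es); 2 pass the dangling check.
match: 0->12, 1->4, 2->3, 3->5, 4->15 | applicable
match: 0->12, 1->4, 2->5, 3->3, 4->15 | applicable
count: 2
applicable_count: 2


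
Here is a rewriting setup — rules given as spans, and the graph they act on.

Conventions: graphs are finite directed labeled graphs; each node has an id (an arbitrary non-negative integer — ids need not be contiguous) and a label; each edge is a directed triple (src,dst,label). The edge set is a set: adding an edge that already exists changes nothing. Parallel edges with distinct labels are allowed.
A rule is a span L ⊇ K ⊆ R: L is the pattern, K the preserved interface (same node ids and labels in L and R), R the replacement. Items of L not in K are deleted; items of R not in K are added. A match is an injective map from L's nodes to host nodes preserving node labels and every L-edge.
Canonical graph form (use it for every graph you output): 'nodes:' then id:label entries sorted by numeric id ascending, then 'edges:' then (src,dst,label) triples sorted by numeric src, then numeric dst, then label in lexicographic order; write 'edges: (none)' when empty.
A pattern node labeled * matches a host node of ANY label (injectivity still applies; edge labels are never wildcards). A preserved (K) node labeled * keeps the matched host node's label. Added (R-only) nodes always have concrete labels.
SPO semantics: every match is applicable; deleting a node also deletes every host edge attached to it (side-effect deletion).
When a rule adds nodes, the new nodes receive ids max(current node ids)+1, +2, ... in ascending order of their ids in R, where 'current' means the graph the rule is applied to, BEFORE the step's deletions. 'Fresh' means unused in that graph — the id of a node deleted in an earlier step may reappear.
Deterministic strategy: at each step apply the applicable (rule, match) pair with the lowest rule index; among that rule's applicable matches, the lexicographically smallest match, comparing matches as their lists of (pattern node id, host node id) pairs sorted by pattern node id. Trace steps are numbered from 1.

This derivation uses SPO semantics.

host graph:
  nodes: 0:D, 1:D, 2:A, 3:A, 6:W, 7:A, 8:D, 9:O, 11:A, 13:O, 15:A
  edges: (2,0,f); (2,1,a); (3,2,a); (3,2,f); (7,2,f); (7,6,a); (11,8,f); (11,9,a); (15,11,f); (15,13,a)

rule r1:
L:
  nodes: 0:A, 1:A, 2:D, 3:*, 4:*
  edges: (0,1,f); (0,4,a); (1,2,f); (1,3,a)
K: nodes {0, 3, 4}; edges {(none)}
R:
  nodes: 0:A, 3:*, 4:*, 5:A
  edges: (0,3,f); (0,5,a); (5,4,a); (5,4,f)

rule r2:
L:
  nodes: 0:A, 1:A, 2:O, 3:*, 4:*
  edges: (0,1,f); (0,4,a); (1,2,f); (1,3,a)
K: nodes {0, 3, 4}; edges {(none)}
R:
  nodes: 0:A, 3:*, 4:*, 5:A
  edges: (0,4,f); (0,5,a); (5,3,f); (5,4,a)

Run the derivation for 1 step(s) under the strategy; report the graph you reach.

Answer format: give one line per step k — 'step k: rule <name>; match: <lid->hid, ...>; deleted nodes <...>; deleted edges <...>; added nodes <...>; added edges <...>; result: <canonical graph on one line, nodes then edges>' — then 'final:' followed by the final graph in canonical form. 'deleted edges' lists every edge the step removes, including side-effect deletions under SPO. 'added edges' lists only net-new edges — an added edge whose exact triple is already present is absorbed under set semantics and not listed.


step 1: rule r1; match: 0->7, 1->2, 2->0, 3->1, 4->6; deleted nodes 0, 2; deleted edges (2,0,f); (2,1,a); (3,2,a); (3,2,f); (7,2,f); (7,6,a); added nodes 16; added edges (7,1,f); (7,16,a); (16,6,a); (16,6,f); result: nodes: 1:D, 3:A, 6:W, 7:A, 8:D, 9:O, 11:A, 13:O, 15:A, 16:A edges: (7,1,f); (7,16,a); (11,8,f); (11,9,a); (15,11,f); (15,13,a); (16,6,a); (16,6,f)
final:
nodes: 1:D, 3:A, 6:W, 7:A, 8:D, 9:O, 11:A, 13:O, 15:A, 16:A
edges: (7,1,f); (7,16,a); (11,8,f); (11,9,a); (15,11,f); (15,13,a); (16,6,a); (16,6,f)


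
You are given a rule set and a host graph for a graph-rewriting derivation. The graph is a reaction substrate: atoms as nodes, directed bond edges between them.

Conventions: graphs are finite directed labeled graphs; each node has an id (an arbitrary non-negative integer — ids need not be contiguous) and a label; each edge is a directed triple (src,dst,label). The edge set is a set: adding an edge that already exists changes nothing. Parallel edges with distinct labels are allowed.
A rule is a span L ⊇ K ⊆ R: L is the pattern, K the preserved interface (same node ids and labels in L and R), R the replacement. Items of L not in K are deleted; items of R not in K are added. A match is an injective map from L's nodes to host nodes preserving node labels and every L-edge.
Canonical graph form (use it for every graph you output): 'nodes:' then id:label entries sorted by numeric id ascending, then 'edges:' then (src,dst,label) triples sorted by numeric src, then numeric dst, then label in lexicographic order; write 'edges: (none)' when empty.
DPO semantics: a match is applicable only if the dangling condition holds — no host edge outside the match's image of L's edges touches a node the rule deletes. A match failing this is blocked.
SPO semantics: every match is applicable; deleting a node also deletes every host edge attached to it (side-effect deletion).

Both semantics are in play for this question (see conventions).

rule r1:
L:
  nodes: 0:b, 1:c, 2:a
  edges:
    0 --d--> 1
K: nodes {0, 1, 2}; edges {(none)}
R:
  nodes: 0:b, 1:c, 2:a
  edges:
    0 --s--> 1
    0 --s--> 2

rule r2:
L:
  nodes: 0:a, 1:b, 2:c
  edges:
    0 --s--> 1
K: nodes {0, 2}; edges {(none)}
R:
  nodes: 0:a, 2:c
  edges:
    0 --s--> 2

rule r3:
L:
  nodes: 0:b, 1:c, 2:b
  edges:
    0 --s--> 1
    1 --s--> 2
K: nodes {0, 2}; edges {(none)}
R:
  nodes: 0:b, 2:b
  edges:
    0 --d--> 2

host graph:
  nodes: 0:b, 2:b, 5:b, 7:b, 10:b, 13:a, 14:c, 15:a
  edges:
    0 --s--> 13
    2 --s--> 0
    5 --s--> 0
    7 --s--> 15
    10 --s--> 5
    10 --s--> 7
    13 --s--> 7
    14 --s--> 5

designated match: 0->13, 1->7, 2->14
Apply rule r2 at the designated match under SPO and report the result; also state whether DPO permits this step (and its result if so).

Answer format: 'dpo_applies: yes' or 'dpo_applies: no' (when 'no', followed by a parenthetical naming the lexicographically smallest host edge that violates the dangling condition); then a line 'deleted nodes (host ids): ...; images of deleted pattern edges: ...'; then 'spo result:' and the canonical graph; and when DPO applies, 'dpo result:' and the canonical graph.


dpo_applies: no
(the rule deletes node 7, which keeps host edge (7,15,s) outside the match image — the dangling condition fails, DPO blocks; SPO proceeds and side-deletes such edges)
deleted nodes (host ids): 7; images of deleted pattern edges: (13,7,s)
spo result:
nodes: 0:b, 2:b, 5:b, 10:b, 13:a, 14:c, 15:a
edges: (0,13,s); (2,0,s); (5,0,s); (10,5,s); (13,14,s); (14,5,s)


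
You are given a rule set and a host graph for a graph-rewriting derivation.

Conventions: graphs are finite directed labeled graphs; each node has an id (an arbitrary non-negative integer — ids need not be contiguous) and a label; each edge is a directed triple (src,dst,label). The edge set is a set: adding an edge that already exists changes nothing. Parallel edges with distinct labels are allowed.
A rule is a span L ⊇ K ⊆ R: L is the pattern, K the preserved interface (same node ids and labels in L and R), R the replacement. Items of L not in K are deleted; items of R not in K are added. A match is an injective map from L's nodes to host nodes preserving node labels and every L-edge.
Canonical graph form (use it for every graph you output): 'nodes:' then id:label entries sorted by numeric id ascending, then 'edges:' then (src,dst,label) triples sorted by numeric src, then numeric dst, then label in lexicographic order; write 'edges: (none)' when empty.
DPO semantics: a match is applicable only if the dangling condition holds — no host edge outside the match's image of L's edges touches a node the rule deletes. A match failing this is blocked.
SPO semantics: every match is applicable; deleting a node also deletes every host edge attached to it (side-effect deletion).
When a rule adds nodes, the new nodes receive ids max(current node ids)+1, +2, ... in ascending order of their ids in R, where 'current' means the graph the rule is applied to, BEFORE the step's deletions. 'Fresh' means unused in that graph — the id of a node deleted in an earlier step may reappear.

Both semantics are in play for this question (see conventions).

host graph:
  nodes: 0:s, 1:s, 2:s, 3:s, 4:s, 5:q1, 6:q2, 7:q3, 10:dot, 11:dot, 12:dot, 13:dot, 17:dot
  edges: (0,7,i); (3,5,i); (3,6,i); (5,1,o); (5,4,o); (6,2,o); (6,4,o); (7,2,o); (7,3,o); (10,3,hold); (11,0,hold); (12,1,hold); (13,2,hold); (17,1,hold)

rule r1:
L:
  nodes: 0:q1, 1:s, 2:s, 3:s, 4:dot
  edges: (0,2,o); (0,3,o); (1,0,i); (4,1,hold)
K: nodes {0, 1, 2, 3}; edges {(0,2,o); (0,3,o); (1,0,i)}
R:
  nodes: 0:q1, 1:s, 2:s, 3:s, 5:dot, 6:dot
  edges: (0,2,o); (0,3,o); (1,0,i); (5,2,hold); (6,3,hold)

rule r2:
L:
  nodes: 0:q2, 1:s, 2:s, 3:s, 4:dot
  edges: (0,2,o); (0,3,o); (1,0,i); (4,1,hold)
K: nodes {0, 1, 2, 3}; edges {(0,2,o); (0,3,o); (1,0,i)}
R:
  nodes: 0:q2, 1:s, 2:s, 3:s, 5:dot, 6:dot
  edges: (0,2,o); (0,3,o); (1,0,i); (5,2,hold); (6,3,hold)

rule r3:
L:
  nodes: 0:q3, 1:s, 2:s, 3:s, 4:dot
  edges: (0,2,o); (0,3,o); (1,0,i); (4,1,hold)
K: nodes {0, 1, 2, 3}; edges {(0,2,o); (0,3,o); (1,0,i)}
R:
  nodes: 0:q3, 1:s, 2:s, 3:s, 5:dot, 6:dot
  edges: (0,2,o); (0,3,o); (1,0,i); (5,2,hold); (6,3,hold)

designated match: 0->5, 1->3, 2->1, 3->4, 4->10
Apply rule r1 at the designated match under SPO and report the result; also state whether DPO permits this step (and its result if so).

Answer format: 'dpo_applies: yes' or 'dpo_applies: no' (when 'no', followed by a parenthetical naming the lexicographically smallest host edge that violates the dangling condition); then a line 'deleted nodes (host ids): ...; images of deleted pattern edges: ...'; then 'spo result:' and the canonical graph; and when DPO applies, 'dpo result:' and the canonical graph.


dpo_applies: yes
deleted nodes (host ids): 10; images of deleted pattern edges: (10,3,hold)
spo result:
nodes: 0:s, 1:s, 2:s, 3:s, 4:s, 5:q1, 6:q2, 7:q3, 11:dot, 12:dot, 13:dot, 17:dot, 18:dot, 19:dot
edges: (0,7,i); (3,5,i); (3,6,i); (5,1,o); (5,4,o); (6,2,o); (6,4,o); (7,2,o); (7,3,o); (11,0,hold); (12,1,hold); (13,2,hold); (17,1,hold); (18,1,hold); (19,4,hold)
dpo result:
nodes: 0:s, 1:s, 2:s, 3:s, 4:s, 5:q1, 6:q2, 7:q3, 11:dot, 12:dot, 13:dot, 17:dot, 18:dot, 19:dot
edges: (0,7,i); (3,5,i); (3,6,i); (5,1,o); (5,4,o); (6,2,o); (6,4,o); (7,2,o); (7,3,o); (11,0,hold); (12,1,hold); (13,2,hold); (17,1,hold); (18,1,hold); (19,4,hold)


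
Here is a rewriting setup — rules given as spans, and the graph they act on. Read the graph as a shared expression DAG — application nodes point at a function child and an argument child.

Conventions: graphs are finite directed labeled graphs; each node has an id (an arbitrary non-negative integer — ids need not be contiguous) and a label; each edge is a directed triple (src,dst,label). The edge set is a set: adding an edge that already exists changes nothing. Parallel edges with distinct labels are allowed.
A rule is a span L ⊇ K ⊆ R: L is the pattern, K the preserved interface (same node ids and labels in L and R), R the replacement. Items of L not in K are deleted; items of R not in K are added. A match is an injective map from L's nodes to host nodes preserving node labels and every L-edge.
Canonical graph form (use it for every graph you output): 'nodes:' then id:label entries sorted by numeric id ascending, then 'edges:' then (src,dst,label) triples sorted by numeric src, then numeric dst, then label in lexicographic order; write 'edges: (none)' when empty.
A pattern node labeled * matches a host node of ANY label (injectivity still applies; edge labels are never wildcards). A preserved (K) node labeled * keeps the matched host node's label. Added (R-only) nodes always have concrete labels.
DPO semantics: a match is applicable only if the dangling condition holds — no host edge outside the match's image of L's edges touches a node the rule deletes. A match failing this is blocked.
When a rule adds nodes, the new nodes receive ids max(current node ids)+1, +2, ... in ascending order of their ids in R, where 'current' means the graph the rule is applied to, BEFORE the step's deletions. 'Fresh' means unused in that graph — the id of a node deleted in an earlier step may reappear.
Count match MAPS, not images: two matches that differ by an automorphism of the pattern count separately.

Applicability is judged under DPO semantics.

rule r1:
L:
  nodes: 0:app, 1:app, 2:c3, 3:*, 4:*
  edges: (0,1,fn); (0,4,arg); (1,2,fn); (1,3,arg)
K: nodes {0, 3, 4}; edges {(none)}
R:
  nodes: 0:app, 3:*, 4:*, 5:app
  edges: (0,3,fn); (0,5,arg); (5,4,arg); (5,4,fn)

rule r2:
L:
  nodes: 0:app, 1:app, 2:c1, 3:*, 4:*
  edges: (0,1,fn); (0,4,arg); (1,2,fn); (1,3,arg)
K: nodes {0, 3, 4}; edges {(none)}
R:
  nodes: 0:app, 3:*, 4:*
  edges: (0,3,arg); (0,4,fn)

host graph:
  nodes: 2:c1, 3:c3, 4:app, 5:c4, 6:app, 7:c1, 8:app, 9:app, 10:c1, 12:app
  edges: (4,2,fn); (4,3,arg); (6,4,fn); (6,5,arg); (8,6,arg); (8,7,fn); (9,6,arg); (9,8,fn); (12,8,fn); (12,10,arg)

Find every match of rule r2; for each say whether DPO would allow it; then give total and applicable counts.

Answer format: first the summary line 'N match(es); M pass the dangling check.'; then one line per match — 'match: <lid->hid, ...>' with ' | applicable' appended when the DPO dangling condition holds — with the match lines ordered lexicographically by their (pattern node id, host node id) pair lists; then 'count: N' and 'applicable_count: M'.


2 match(es); 1 pass the dangling check.
match: 0->6, 1->4, 2->2, 3->3, 4->5 | applicable
match: 0->12, 1->8, 2->7, 3->6, 4->10
count: 2
applicable_count: 1


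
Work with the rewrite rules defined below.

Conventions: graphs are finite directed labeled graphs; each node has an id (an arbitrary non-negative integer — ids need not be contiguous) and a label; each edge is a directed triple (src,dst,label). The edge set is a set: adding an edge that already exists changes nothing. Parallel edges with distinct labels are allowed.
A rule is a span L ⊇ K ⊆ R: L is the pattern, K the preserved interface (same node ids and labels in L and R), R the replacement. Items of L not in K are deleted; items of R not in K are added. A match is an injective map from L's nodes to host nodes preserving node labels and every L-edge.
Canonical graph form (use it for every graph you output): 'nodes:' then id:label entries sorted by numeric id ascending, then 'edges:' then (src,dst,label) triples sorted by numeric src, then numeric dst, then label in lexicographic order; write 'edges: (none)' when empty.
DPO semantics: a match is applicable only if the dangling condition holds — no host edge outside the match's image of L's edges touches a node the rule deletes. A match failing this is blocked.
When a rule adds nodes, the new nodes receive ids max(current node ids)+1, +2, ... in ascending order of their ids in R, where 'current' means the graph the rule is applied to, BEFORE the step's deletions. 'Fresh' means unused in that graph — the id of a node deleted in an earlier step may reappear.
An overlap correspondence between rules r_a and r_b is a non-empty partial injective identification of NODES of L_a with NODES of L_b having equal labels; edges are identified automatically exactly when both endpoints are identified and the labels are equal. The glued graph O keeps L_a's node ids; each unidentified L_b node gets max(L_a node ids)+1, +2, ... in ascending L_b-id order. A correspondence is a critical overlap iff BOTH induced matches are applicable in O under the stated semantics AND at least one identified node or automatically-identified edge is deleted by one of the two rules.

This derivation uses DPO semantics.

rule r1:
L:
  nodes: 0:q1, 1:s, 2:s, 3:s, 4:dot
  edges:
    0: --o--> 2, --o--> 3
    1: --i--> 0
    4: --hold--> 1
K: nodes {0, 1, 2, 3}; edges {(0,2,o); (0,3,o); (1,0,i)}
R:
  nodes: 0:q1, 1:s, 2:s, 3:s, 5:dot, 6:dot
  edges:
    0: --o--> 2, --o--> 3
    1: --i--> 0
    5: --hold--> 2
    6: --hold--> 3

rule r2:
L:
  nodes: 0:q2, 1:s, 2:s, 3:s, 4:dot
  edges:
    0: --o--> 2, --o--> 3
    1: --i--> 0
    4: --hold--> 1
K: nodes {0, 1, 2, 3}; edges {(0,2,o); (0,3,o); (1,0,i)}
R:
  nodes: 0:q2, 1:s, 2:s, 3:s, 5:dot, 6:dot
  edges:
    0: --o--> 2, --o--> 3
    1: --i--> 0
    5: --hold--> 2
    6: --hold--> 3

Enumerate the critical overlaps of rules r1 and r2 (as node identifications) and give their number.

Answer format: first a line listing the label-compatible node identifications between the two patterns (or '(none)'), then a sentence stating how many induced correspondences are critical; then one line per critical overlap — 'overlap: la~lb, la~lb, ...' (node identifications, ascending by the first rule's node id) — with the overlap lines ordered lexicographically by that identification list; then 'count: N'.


label-compatible node identifications between L(r1) and L(r2): 1~1, 1~2, 1~3, 2~1, 2~2, 2~3, 3~1, 3~2, 3~3, 4~4
7 of the induced correspondences are critical overlaps of r1 and r2.
overlap: 1~1, 2~2, 3~3, 4~4
overlap: 1~1, 2~2, 4~4
overlap: 1~1, 2~3, 3~2, 4~4
overlap: 1~1, 2~3, 4~4
overlap: 1~1, 3~2, 4~4
overlap: 1~1, 3~3, 4~4
overlap: 1~1, 4~4
count: 7


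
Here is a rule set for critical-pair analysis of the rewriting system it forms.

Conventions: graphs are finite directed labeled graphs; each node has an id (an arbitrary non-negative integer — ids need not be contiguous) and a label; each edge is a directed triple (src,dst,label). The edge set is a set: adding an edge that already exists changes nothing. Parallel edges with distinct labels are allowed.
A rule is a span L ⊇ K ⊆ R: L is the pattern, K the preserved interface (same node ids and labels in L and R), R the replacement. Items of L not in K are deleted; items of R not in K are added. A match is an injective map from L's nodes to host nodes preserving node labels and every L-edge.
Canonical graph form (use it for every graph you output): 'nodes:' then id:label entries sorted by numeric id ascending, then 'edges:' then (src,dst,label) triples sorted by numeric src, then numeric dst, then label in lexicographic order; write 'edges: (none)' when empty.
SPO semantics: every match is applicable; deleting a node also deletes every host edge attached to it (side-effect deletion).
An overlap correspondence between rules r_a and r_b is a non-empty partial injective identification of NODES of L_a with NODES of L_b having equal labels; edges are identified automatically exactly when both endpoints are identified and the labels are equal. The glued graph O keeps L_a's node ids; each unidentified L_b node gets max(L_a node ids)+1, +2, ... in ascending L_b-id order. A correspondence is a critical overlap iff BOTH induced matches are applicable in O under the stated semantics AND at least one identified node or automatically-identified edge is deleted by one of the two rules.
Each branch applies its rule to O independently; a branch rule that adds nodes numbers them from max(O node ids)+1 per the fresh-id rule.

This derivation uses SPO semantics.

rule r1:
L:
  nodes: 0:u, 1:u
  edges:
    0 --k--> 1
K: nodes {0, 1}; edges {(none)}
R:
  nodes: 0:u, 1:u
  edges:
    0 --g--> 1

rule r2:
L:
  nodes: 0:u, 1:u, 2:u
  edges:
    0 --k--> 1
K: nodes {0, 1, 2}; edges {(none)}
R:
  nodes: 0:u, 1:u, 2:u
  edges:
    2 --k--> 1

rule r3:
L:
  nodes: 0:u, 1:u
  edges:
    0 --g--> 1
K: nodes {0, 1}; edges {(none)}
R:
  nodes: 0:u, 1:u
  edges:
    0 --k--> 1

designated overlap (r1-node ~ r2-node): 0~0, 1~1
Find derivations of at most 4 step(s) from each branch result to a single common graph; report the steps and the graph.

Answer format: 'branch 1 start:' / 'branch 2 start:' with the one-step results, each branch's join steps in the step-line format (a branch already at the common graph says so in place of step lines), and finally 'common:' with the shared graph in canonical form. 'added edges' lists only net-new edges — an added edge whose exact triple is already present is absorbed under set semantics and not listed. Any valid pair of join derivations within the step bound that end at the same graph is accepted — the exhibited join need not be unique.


branch 1 start:
nodes: 0:u, 1:u, 2:u
edges: (0,1,g)
branch 2 start:
nodes: 0:u, 1:u, 2:u
edges: (2,1,k)
branch 1 step 1: rule r3; match: 0->0, 1->1; deleted nodes (none); deleted edges (0,1,g); added nodes (none); added edges (0,1,k); result: nodes: 0:u, 1:u, 2:u edges: (0,1,k)
branch 2 step 1: rule r2; match: 0->2, 1->1, 2->0; deleted nodes (none); deleted edges (2,1,k); added nodes (none); added edges (0,1,k); result: nodes: 0:u, 1:u, 2:u edges: (0,1,k)
common:
nodes: 0:u, 1:u, 2:u
edges: (0,1,k)


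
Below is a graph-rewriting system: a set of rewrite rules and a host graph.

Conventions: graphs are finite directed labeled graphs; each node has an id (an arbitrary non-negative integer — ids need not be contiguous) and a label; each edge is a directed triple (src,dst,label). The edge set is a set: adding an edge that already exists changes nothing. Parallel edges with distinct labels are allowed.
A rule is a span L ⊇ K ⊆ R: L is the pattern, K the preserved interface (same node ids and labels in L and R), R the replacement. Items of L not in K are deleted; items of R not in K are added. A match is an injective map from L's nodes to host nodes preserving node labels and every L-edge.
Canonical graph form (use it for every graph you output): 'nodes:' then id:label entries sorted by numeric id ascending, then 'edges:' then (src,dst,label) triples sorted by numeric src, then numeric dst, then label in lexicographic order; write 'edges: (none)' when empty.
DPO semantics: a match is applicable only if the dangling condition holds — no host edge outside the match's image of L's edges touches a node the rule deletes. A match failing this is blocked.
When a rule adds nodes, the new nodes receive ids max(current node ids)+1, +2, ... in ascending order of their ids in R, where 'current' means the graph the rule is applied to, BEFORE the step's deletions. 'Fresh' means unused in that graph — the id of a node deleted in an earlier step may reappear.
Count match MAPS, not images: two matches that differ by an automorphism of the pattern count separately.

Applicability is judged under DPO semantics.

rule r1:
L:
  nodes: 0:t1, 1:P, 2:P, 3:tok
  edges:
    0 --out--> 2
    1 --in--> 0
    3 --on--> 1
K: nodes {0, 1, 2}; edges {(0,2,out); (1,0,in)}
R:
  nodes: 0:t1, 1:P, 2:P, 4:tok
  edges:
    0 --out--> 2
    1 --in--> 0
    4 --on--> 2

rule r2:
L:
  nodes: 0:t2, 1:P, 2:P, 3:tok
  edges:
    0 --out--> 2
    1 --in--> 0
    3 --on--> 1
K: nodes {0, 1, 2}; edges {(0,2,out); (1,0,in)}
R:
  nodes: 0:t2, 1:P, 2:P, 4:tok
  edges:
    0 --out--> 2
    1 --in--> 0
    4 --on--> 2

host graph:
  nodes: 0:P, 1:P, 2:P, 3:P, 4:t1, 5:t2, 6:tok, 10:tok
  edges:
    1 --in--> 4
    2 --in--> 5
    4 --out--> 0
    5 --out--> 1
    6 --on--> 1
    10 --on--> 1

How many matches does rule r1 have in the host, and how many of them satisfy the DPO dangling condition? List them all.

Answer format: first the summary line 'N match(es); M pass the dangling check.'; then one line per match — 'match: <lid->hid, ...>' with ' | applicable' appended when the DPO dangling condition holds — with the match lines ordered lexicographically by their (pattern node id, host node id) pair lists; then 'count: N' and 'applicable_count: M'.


2 match(es); 2 pass the dangling check.
match: 0->4, 1->1, 2->0, 3->6 | applicable
match: 0->4, 1->1, 2->0, 3->10 | applicable
count: 2
applicable_count: 2


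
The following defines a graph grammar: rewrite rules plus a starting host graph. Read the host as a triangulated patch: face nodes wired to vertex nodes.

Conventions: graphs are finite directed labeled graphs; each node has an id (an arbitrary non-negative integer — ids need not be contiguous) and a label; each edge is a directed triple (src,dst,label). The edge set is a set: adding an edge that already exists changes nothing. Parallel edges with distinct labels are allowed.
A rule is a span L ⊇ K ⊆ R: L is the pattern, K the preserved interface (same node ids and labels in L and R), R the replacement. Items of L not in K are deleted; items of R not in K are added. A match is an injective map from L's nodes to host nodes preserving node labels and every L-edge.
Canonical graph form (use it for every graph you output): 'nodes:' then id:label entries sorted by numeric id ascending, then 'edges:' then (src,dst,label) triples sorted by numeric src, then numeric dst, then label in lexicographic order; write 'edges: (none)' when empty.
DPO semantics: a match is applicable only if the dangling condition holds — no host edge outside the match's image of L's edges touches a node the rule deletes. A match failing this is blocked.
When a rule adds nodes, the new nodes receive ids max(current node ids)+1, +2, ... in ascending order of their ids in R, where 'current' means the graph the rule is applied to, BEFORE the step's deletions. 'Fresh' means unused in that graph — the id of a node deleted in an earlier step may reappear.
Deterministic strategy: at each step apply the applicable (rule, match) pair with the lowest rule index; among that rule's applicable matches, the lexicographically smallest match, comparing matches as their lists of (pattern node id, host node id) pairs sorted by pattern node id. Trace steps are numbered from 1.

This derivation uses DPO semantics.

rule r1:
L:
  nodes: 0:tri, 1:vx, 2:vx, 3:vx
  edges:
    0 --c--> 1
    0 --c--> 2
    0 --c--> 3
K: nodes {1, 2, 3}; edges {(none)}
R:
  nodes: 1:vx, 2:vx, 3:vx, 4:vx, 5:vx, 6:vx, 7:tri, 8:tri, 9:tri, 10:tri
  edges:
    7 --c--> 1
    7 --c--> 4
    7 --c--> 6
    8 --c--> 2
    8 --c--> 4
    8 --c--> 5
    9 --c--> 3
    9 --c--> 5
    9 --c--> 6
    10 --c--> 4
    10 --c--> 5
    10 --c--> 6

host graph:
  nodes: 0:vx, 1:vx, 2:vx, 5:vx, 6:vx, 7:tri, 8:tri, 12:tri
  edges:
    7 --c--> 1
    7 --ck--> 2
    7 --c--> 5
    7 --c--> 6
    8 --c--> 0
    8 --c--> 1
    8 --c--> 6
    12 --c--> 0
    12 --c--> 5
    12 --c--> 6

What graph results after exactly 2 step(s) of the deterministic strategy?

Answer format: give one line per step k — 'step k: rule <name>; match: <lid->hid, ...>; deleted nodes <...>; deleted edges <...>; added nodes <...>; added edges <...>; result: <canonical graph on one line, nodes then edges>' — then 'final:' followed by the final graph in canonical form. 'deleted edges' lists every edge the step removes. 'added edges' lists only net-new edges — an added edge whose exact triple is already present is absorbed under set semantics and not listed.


step 1: rule r1; match: 0->8, 1->0, 2->1, 3->6; deleted nodes 8; deleted edges (8,0,c); (8,1,c); (8,6,c); added nodes 13, 14, 15, 16, 17, 18, 19; added edges (16,0,c); (16,13,c); (16,15,c); (17,1,c); (17,13,c); (17,14,c); (18,6,c); (18,14,c); (18,15,c); (19,13,c); (19,14,c); (19,15,c); result: nodes: 0:vx, 1:vx, 2:vx, 5:vx, 6:vx, 7:tri, 12:tri, 13:vx, 14:vx, 15:vx, 16:tri, 17:tri, 18:tri, 19:tri edges: (7,1,c); (7,2,ck); (7,5,c); (7,6,c); (12,0,c); (12,5,c); (12,6,c); (16,0,c); (16,13,c); (16,15,c); (17,1,c); (17,13,c); (17,14,c); (18,6,c); (18,14,c); (18,15,c); (19,13,c); (19,14,c); (19,15,c)
step 2: rule r1; match: 0->12, 1->0, 2->5, 3->6; deleted nodes 12; deleted edges (12,0,c); (12,5,c); (12,6,c); added nodes 20, 21, 22, 23, 24, 25, 26; added edges (23,0,c); (23,20,c); (23,22,c); (24,5,c); (24,20,c); (24,21,c); (25,6,c); (25,21,c); (25,22,c); (26,20,c); (26,21,c); (26,22,c); result: nodes: 0:vx, 1:vx, 2:vx, 5:vx, 6:vx, 7:tri, 13:vx, 14:vx, 15:vx, 16:tri, 17:tri, 18:tri, 19:tri, 20:vx, 21:vx, 22:vx, 23:tri, 24:tri, 25:tri, 26:tri edges: (7,1,c); (7,2,ck); (7,5,c); (7,6,c); (16,0,c); (16,13,c); (16,15,c); (17,1,c); (17,13,c); (17,14,c); (18,6,c); (18,14,c); (18,15,c); (19,13,c); (19,14,c); (19,15,c); (23,0,c); (23,20,c); (23,22,c); (24,5,c); (24,20,c); (24,21,c); (25,6,c); (25,21,c); (25,22,c); (26,20,c); (26,21,c); (26,22,c)
final:
nodes: 0:vx, 1:vx, 2:vx, 5:vx, 6:vx, 7:tri, 13:vx, 14:vx, 15:vx, 16:tri, 17:tri, 18:tri, 19:tri, 20:vx, 21:vx, 22:vx, 23:tri, 24:tri, 25:tri, 26:tri
edges: (7,1,c); (7,2,ck); (7,5,c); (7,6,c); (16,0,c); (16,13,c); (16,15,c); (17,1,c); (17,13,c); (17,14,c); (18,6,c); (18,14,c); (18,15,c); (19,13,c); (19,14,c); (19,15,c); (23,0,c); (23,20,c); (23,22,c); (24,5,c); (24,20,c); (24,21,c); (25,6,c); (25,21,c); (25,22,c); (26,20,c); (26,21,c); (26,22,c)


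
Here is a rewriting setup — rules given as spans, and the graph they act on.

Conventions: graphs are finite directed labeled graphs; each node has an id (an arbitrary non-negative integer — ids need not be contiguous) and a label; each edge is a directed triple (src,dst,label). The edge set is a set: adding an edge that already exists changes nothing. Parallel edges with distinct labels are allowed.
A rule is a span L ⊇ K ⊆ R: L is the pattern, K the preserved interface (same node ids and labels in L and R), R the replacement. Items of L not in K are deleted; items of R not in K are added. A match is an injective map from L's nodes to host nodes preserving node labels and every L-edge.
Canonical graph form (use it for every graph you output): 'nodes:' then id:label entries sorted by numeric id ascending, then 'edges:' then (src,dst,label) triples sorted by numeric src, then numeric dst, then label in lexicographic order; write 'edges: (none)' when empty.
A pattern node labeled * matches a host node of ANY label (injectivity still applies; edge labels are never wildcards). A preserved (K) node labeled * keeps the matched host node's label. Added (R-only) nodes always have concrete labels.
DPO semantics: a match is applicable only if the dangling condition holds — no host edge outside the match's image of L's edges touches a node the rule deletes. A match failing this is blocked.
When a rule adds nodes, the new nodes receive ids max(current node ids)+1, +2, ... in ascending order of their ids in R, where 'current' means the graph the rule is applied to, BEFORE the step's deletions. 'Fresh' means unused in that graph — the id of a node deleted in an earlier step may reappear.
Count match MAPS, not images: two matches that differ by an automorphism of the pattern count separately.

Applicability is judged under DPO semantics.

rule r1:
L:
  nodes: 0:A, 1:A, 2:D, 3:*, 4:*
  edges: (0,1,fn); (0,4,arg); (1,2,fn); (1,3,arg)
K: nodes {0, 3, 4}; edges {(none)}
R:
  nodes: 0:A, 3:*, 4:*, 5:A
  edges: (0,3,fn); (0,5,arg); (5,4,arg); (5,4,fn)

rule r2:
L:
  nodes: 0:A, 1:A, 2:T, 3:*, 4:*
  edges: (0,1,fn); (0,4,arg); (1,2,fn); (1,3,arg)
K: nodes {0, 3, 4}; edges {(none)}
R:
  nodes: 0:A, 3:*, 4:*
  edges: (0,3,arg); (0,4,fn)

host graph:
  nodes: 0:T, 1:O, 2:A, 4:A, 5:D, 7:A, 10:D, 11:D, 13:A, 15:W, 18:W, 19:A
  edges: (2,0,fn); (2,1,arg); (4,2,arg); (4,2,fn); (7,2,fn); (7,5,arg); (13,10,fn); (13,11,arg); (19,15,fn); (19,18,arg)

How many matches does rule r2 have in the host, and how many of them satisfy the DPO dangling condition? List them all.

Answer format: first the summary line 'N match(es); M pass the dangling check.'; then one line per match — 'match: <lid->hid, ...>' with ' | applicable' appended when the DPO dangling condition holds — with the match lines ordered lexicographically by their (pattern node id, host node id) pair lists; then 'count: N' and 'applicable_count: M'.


1 match(es); 0 pass the dangling check.
match: 0->7, 1->2, 2->0, 3->1, 4->5
count: 1
applicable_count: 0


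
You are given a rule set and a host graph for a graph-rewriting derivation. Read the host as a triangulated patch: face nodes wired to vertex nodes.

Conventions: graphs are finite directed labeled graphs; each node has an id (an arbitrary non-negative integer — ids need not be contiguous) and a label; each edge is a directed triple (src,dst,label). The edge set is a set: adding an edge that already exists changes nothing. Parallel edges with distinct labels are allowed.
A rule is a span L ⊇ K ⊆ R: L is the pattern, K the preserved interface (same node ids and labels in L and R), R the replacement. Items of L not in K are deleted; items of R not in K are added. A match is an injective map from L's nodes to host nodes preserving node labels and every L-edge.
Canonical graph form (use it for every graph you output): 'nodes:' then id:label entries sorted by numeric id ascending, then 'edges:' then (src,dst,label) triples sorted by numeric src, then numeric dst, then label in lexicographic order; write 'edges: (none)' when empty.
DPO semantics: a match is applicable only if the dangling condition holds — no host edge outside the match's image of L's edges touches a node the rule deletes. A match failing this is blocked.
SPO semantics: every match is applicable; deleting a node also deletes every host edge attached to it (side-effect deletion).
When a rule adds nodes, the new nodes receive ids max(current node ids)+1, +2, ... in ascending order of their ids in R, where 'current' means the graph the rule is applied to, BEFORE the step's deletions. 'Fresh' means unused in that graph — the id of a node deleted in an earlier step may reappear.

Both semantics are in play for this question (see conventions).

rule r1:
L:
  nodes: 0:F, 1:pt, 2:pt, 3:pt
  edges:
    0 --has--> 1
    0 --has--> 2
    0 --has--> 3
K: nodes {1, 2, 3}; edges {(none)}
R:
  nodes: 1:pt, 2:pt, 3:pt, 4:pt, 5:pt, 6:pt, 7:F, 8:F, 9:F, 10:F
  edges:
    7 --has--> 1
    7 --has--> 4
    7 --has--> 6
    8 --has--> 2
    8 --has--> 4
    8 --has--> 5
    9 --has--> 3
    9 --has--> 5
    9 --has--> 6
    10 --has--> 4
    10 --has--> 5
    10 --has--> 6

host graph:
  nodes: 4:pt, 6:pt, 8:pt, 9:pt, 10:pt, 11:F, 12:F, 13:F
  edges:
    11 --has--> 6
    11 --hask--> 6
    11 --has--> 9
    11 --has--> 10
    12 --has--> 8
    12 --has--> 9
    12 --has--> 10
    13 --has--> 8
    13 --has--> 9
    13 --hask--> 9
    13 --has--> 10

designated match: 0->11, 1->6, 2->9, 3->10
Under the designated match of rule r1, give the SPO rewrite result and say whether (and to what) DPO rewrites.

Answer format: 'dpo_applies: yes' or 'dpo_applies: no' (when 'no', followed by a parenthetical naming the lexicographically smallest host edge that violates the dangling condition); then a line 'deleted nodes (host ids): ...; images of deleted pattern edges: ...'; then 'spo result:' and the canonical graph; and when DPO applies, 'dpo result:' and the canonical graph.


dpo_applies: no
(the rule deletes node 11, which keeps host edge (11,6,hask) outside the match image — the dangling condition fails, DPO blocks; SPO proceeds and side-deletes such edges)
deleted nodes (host ids): 11; images of deleted pattern edges: (11,6,has); (11,9,has); (11,10,has)
spo result:
nodes: 4:pt, 6:pt, 8:pt, 9:pt, 10:pt, 12:F, 13:F, 14:pt, 15:pt, 16:pt, 17:F, 18:F, 19:F, 20:F
edges: (12,8,has); (12,9,has); (12,10,has); (13,8,has); (13,9,has); (13,9,hask); (13,10,has); (17,6,has); (17,14,has); (17,16,has); (18,9,has); (18,14,has); (18,15,has); (19,10,has); (19,15,has); (19,16,has); (20,14,has); (20,15,has); (20,16,has)
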